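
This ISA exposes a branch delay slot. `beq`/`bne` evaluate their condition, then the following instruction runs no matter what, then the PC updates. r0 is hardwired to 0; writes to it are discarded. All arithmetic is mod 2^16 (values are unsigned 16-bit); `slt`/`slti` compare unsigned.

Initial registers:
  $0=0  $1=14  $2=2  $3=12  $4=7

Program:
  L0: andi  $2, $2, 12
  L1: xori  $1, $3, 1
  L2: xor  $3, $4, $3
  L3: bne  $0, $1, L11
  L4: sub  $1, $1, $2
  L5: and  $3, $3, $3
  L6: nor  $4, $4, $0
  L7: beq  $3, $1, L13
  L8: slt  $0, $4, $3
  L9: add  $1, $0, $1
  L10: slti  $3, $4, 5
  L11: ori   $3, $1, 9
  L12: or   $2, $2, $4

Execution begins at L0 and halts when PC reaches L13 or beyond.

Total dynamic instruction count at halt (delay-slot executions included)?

7

PC=0  andi  $2, $2, 12       | $0=0 $1=14 $2=0 $3=12 $4=7
PC=1  xori  $1, $3, 1        | $0=0 $1=13 $2=0 $3=12 $4=7
PC=2  xor  $3, $4, $3        | $0=0 $1=13 $2=0 $3=11 $4=7
PC=3  bne  $0, $1, L11       | $0=0 $1=13 $2=0 $3=11 $4=7  [TAKEN]
PC=4  sub  $1, $1, $2        | $0=0 $1=13 $2=0 $3=11 $4=7
PC=11 ori   $3, $1, 9        | $0=0 $1=13 $2=0 $3=13 $4=7
PC=12 or   $2, $2, $4        | $0=0 $1=13 $2=7 $3=13 $4=7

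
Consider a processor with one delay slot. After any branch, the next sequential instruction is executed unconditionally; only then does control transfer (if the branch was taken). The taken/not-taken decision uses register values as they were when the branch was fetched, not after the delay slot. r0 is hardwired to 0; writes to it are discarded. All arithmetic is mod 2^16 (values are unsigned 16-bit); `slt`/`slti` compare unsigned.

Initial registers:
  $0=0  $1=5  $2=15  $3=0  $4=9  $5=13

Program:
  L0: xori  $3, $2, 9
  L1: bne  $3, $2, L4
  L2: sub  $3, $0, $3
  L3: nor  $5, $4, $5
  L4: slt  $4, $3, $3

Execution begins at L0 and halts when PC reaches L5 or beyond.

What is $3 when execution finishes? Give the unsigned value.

65530

PC=0  xori  $3, $2, 9        | $0=0 $1=5 $2=15 $3=6 $4=9 $5=13
PC=1  bne  $3, $2, L4        | $0=0 $1=5 $2=15 $3=6 $4=9 $5=13  [TAKEN]
PC=2  sub  $3, $0, $3        | $0=0 $1=5 $2=15 $3=65530 $4=9 $5=13
PC=4  slt  $4, $3, $3        | $0=0 $1=5 $2=15 $3=65530 $4=0 $5=13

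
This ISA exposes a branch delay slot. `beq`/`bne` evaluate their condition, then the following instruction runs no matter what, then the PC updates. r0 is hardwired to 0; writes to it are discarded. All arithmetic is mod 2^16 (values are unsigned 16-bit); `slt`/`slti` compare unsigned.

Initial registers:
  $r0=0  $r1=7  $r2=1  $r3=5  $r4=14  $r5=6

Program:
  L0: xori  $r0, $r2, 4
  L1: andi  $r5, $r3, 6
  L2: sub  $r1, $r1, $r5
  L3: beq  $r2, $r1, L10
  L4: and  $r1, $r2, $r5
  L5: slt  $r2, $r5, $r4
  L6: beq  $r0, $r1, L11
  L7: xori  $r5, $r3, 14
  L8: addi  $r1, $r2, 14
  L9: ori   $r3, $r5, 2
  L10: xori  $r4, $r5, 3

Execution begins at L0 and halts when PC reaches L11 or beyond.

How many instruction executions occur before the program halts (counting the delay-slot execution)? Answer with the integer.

  step pc=0: xori  $r0, $r2, 4  regs=(0,7,1,5,14,6)
  step pc=1: andi  $r5, $r3, 6  regs=(0,7,1,5,14,4)
  step pc=2: sub  $r1, $r1, $r5  regs=(0,3,1,5,14,4)
  step pc=3: beq  $r2, $r1, L10  cond=F  regs=(0,3,1,5,14,4)
  step pc=4: and  $r1, $r2, $r5  regs=(0,0,1,5,14,4)
  step pc=5: slt  $r2, $r5, $r4  regs=(0,0,1,5,14,4)
  step pc=6: beq  $r0, $r1, L11  cond=T  regs=(0,0,1,5,14,4)
  step pc=7: xori  $r5, $r3, 14  regs=(0,0,1,5,14,11)

8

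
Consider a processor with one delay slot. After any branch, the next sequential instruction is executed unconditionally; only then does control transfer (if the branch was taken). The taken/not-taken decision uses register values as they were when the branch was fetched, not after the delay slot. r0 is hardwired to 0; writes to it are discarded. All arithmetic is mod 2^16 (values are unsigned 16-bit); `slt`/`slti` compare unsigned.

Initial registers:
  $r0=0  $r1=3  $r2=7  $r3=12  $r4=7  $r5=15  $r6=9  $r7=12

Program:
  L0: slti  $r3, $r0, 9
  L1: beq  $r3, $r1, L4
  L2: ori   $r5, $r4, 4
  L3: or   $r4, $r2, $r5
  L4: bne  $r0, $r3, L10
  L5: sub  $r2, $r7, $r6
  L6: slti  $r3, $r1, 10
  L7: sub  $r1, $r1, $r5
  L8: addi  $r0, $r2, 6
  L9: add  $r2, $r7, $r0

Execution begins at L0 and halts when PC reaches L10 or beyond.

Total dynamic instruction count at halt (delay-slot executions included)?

#0 slti  $r3, $r0, 9 ; 0/3/7/1/7/15/9/12
#1 beq  $r3, $r1, L4 ; 0/3/7/1/7/15/9/12 ; →fallthru
#2 ori   $r5, $r4, 4 ; 0/3/7/1/7/7/9/12
#3 or   $r4, $r2, $r5 ; 0/3/7/1/7/7/9/12
#4 bne  $r0, $r3, L10 ; 0/3/7/1/7/7/9/12 ; →target
#5 sub  $r2, $r7, $r6 ; 0/3/3/1/7/7/9/12

6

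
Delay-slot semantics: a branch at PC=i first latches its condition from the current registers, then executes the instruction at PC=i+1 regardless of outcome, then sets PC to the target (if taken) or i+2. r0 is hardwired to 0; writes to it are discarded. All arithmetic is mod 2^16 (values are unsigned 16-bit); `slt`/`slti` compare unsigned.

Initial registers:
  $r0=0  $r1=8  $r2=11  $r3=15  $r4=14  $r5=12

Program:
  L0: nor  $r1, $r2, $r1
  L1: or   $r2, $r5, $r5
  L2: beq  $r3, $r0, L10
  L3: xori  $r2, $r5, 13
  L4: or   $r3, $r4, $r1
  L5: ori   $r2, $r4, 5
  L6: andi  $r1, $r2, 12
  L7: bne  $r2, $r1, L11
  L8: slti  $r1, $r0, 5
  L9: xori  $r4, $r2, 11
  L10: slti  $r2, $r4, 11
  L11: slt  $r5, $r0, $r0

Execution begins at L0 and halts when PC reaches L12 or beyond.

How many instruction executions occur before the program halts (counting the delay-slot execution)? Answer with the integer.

[0] nor  $r1, $r2, $r1  →  {$r0:0, $r1:65524, $r2:11, $r3:15, $r4:14, $r5:12}
[1] or   $r2, $r5, $r5  →  {$r0:0, $r1:65524, $r2:12, $r3:15, $r4:14, $r5:12}
[2] beq  $r3, $r0, L10  →  {$r0:0, $r1:65524, $r2:12, $r3:15, $r4:14, $r5:12}  ⟨branch fallthrough⟩
[3] xori  $r2, $r5, 13  →  {$r0:0, $r1:65524, $r2:1, $r3:15, $r4:14, $r5:12}
[4] or   $r3, $r4, $r1  →  {$r0:0, $r1:65524, $r2:1, $r3:65534, $r4:14, $r5:12}
[5] ori   $r2, $r4, 5  →  {$r0:0, $r1:65524, $r2:15, $r3:65534, $r4:14, $r5:12}
[6] andi  $r1, $r2, 12  →  {$r0:0, $r1:12, $r2:15, $r3:65534, $r4:14, $r5:12}
[7] bne  $r2, $r1, L11  →  {$r0:0, $r1:12, $r2:15, $r3:65534, $r4:14, $r5:12}  ⟨branch taken⟩
[8] slti  $r1, $r0, 5  →  {$r0:0, $r1:1, $r2:15, $r3:65534, $r4:14, $r5:12}
[11] slt  $r5, $r0, $r0  →  {$r0:0, $r1:1, $r2:15, $r3:65534, $r4:14, $r5:0}

10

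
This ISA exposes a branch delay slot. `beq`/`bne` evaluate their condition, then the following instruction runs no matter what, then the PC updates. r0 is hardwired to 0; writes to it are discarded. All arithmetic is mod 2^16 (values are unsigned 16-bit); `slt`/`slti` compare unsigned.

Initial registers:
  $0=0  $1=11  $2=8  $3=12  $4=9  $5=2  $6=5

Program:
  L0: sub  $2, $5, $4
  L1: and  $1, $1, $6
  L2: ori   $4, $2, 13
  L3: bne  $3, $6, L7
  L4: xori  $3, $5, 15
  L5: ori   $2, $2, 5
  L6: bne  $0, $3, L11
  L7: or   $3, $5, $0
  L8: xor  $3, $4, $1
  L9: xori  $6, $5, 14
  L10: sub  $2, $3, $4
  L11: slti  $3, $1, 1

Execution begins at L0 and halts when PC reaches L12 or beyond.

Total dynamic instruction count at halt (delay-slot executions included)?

10

  step pc=0: sub  $2, $5, $4  regs=(0,11,65529,12,9,2,5)
  step pc=1: and  $1, $1, $6  regs=(0,1,65529,12,9,2,5)
  step pc=2: ori   $4, $2, 13  regs=(0,1,65529,12,65533,2,5)
  step pc=3: bne  $3, $6, L7  cond=T  regs=(0,1,65529,12,65533,2,5)
  step pc=4: xori  $3, $5, 15  regs=(0,1,65529,13,65533,2,5)
  step pc=7: or   $3, $5, $0  regs=(0,1,65529,2,65533,2,5)
  step pc=8: xor  $3, $4, $1  regs=(0,1,65529,65532,65533,2,5)
  step pc=9: xori  $6, $5, 14  regs=(0,1,65529,65532,65533,2,12)
  step pc=10: sub  $2, $3, $4  regs=(0,1,65535,65532,65533,2,12)
  step pc=11: slti  $3, $1, 1  regs=(0,1,65535,0,65533,2,12)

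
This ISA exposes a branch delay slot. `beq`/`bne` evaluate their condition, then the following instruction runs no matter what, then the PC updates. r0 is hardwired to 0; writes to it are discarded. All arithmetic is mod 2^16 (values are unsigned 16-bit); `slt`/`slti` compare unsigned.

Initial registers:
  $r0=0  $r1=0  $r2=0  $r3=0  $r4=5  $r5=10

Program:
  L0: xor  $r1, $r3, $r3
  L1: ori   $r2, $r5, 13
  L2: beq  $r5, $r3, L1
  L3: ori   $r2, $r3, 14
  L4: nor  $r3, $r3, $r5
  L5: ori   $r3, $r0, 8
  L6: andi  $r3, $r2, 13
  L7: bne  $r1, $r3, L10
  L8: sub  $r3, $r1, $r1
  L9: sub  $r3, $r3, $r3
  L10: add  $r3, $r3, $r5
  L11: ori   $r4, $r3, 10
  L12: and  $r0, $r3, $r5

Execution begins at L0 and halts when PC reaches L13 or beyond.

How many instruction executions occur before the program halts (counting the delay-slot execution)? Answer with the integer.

  step pc=0: xor  $r1, $r3, $r3  regs=(0,0,0,0,5,10)
  step pc=1: ori   $r2, $r5, 13  regs=(0,0,15,0,5,10)
  step pc=2: beq  $r5, $r3, L1  cond=F  regs=(0,0,15,0,5,10)
  step pc=3: ori   $r2, $r3, 14  regs=(0,0,14,0,5,10)
  step pc=4: nor  $r3, $r3, $r5  regs=(0,0,14,65525,5,10)
  step pc=5: ori   $r3, $r0, 8  regs=(0,0,14,8,5,10)
  step pc=6: andi  $r3, $r2, 13  regs=(0,0,14,12,5,10)
  step pc=7: bne  $r1, $r3, L10  cond=T  regs=(0,0,14,12,5,10)
  step pc=8: sub  $r3, $r1, $r1  regs=(0,0,14,0,5,10)
  step pc=10: add  $r3, $r3, $r5  regs=(0,0,14,10,5,10)
  step pc=11: ori   $r4, $r3, 10  regs=(0,0,14,10,10,10)
  step pc=12: and  $r0, $r3, $r5  regs=(0,0,14,10,10,10)

12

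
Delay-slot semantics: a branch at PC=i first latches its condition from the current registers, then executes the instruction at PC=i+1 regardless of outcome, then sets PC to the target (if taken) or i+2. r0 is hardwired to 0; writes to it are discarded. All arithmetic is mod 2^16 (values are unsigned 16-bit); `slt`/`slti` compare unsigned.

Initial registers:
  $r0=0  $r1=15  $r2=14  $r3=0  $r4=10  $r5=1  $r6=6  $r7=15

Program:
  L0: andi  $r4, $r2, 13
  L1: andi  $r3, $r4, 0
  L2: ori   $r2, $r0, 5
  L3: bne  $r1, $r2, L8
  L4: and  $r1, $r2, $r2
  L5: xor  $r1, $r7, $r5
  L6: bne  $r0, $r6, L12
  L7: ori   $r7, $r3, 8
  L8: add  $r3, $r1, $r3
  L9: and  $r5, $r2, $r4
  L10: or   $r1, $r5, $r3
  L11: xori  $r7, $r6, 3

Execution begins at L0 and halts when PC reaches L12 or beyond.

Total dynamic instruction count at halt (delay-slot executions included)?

9

  step pc=0: andi  $r4, $r2, 13  regs=(0,15,14,0,12,1,6,15)
  step pc=1: andi  $r3, $r4, 0  regs=(0,15,14,0,12,1,6,15)
  step pc=2: ori   $r2, $r0, 5  regs=(0,15,5,0,12,1,6,15)
  step pc=3: bne  $r1, $r2, L8  cond=T  regs=(0,15,5,0,12,1,6,15)
  step pc=4: and  $r1, $r2, $r2  regs=(0,5,5,0,12,1,6,15)
  step pc=8: add  $r3, $r1, $r3  regs=(0,5,5,5,12,1,6,15)
  step pc=9: and  $r5, $r2, $r4  regs=(0,5,5,5,12,4,6,15)
  step pc=10: or   $r1, $r5, $r3  regs=(0,5,5,5,12,4,6,15)
  step pc=11: xori  $r7, $r6, 3  regs=(0,5,5,5,12,4,6,5)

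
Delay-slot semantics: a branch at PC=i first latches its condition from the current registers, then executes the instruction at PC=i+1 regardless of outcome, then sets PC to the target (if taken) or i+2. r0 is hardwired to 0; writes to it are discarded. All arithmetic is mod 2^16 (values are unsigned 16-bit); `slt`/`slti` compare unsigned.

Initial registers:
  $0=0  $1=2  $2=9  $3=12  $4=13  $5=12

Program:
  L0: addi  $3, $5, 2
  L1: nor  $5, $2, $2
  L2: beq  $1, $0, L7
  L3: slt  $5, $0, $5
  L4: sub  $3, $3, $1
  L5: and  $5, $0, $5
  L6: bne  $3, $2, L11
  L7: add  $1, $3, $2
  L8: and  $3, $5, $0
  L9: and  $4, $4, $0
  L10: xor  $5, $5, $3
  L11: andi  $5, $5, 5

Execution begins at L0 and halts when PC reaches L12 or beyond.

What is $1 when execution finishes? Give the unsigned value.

21

  step pc=0: addi  $3, $5, 2  regs=(0,2,9,14,13,12)
  step pc=1: nor  $5, $2, $2  regs=(0,2,9,14,13,65526)
  step pc=2: beq  $1, $0, L7  cond=F  regs=(0,2,9,14,13,65526)
  step pc=3: slt  $5, $0, $5  regs=(0,2,9,14,13,1)
  step pc=4: sub  $3, $3, $1  regs=(0,2,9,12,13,1)
  step pc=5: and  $5, $0, $5  regs=(0,2,9,12,13,0)
  step pc=6: bne  $3, $2, L11  cond=T  regs=(0,2,9,12,13,0)
  step pc=7: add  $1, $3, $2  regs=(0,21,9,12,13,0)
  step pc=11: andi  $5, $5, 5  regs=(0,21,9,12,13,0)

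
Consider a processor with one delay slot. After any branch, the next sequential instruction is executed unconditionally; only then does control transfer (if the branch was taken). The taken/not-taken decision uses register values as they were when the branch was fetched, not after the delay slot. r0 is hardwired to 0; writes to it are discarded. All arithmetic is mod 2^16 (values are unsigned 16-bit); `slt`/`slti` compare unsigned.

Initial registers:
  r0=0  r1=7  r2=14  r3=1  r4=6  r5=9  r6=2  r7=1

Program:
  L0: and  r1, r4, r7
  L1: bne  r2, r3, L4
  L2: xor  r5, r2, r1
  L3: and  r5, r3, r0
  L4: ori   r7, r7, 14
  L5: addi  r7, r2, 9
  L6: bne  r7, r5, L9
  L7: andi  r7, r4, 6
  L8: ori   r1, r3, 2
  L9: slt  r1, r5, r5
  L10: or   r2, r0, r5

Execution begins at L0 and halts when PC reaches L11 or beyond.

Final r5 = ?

#0 and  r1, r4, r7 ; 0/0/14/1/6/9/2/1
#1 bne  r2, r3, L4 ; 0/0/14/1/6/9/2/1 ; →target
#2 xor  r5, r2, r1 ; 0/0/14/1/6/14/2/1
#4 ori   r7, r7, 14 ; 0/0/14/1/6/14/2/15
#5 addi  r7, r2, 9 ; 0/0/14/1/6/14/2/23
#6 bne  r7, r5, L9 ; 0/0/14/1/6/14/2/23 ; →target
#7 andi  r7, r4, 6 ; 0/0/14/1/6/14/2/6
#9 slt  r1, r5, r5 ; 0/0/14/1/6/14/2/6
#10 or   r2, r0, r5 ; 0/0/14/1/6/14/2/6

14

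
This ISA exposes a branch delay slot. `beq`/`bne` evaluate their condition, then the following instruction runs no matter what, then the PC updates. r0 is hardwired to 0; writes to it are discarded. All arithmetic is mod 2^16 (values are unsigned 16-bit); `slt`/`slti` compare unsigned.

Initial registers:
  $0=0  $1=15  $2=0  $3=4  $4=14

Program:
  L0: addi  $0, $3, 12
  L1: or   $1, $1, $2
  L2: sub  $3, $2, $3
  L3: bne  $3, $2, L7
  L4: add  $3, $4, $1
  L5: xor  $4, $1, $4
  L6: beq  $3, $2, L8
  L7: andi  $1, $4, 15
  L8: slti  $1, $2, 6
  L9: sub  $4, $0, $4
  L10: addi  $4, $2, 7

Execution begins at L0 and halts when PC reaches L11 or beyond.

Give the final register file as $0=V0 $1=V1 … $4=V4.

$0=0 $1=1 $2=0 $3=29 $4=7

#0 addi  $0, $3, 12 ; 0/15/0/4/14
#1 or   $1, $1, $2 ; 0/15/0/4/14
#2 sub  $3, $2, $3 ; 0/15/0/65532/14
#3 bne  $3, $2, L7 ; 0/15/0/65532/14 ; →target
#4 add  $3, $4, $1 ; 0/15/0/29/14
#7 andi  $1, $4, 15 ; 0/14/0/29/14
#8 slti  $1, $2, 6 ; 0/1/0/29/14
#9 sub  $4, $0, $4 ; 0/1/0/29/65522
#10 addi  $4, $2, 7 ; 0/1/0/29/7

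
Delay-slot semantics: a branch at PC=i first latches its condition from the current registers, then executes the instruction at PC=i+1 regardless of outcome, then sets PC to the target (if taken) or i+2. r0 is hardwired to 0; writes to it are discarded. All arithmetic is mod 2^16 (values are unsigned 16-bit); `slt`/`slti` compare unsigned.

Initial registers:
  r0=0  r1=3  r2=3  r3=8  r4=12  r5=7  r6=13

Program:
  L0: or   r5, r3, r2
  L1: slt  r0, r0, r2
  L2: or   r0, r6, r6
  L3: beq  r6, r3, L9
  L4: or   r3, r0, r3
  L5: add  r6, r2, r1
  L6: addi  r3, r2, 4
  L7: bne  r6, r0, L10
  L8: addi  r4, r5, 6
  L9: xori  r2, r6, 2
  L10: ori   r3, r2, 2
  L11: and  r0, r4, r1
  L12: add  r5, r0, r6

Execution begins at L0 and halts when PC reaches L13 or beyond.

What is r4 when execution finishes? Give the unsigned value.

17

[0] or   r5, r3, r2  →  {r0:0, r1:3, r2:3, r3:8, r4:12, r5:11, r6:13}
[1] slt  r0, r0, r2  →  {r0:0, r1:3, r2:3, r3:8, r4:12, r5:11, r6:13}
[2] or   r0, r6, r6  →  {r0:0, r1:3, r2:3, r3:8, r4:12, r5:11, r6:13}
[3] beq  r6, r3, L9  →  {r0:0, r1:3, r2:3, r3:8, r4:12, r5:11, r6:13}  ⟨branch fallthrough⟩
[4] or   r3, r0, r3  →  {r0:0, r1:3, r2:3, r3:8, r4:12, r5:11, r6:13}
[5] add  r6, r2, r1  →  {r0:0, r1:3, r2:3, r3:8, r4:12, r5:11, r6:6}
[6] addi  r3, r2, 4  →  {r0:0, r1:3, r2:3, r3:7, r4:12, r5:11, r6:6}
[7] bne  r6, r0, L10  →  {r0:0, r1:3, r2:3, r3:7, r4:12, r5:11, r6:6}  ⟨branch taken⟩
[8] addi  r4, r5, 6  →  {r0:0, r1:3, r2:3, r3:7, r4:17, r5:11, r6:6}
[10] ori   r3, r2, 2  →  {r0:0, r1:3, r2:3, r3:3, r4:17, r5:11, r6:6}
[11] and  r0, r4, r1  →  {r0:0, r1:3, r2:3, r3:3, r4:17, r5:11, r6:6}
[12] add  r5, r0, r6  →  {r0:0, r1:3, r2:3, r3:3, r4:17, r5:6, r6:6}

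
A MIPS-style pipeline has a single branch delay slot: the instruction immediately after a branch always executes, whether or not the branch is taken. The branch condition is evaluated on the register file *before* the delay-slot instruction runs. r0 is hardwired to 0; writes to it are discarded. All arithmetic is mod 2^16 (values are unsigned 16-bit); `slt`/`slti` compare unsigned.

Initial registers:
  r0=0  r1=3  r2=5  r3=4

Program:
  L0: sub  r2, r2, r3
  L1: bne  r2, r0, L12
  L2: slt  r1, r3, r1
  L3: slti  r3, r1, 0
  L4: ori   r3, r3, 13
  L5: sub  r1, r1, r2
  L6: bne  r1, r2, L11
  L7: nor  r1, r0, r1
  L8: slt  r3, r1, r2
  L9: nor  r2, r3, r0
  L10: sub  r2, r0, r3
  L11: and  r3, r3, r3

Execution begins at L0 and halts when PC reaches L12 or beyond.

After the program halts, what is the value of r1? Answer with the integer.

[0] sub  r2, r2, r3  →  {r0:0, r1:3, r2:1, r3:4}
[1] bne  r2, r0, L12  →  {r0:0, r1:3, r2:1, r3:4}  ⟨branch taken⟩
[2] slt  r1, r3, r1  →  {r0:0, r1:0, r2:1, r3:4}

0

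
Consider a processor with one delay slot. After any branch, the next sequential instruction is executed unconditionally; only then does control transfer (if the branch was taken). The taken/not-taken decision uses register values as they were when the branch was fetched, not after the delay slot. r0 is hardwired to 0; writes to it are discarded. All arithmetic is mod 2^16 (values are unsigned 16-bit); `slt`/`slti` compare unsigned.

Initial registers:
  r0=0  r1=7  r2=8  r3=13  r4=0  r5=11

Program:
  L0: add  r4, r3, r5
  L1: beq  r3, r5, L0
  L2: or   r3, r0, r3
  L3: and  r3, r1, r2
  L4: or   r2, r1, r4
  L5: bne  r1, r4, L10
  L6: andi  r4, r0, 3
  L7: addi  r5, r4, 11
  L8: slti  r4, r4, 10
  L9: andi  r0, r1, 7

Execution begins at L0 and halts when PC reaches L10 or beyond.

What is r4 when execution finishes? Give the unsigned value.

PC=0  add  r4, r3, r5        | r0=0 r1=7 r2=8 r3=13 r4=24 r5=11
PC=1  beq  r3, r5, L0        | r0=0 r1=7 r2=8 r3=13 r4=24 r5=11  [not taken]
PC=2  or   r3, r0, r3        | r0=0 r1=7 r2=8 r3=13 r4=24 r5=11
PC=3  and  r3, r1, r2        | r0=0 r1=7 r2=8 r3=0 r4=24 r5=11
PC=4  or   r2, r1, r4        | r0=0 r1=7 r2=31 r3=0 r4=24 r5=11
PC=5  bne  r1, r4, L10       | r0=0 r1=7 r2=31 r3=0 r4=24 r5=11  [TAKEN]
PC=6  andi  r4, r0, 3        | r0=0 r1=7 r2=31 r3=0 r4=0 r5=11

0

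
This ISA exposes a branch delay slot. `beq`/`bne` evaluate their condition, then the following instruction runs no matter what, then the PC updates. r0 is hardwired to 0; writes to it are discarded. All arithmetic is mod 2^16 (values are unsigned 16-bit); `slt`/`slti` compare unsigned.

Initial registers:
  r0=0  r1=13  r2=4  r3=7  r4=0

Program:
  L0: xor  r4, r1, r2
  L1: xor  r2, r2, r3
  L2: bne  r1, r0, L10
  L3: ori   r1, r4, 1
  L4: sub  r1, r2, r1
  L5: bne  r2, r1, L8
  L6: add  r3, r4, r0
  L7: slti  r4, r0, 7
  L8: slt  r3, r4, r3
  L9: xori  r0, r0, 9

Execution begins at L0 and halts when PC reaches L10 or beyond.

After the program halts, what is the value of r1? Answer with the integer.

9

  step pc=0: xor  r4, r1, r2  regs=(0,13,4,7,9)
  step pc=1: xor  r2, r2, r3  regs=(0,13,3,7,9)
  step pc=2: bne  r1, r0, L10  cond=T  regs=(0,13,3,7,9)
  step pc=3: ori   r1, r4, 1  regs=(0,9,3,7,9)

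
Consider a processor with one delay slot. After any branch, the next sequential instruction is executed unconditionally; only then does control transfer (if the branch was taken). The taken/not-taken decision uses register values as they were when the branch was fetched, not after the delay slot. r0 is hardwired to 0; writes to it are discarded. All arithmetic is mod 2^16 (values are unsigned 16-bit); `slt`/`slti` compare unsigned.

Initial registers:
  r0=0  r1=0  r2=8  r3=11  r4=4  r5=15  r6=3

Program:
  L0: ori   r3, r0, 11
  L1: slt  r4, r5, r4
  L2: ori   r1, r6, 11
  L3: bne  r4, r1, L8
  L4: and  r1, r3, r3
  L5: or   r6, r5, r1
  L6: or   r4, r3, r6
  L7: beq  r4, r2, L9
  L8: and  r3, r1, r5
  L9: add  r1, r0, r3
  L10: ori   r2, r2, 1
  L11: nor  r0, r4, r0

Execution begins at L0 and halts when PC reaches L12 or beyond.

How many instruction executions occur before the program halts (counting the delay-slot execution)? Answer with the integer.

9

PC=0  ori   r3, r0, 11       | r0=0 r1=0 r2=8 r3=11 r4=4 r5=15 r6=3
PC=1  slt  r4, r5, r4        | r0=0 r1=0 r2=8 r3=11 r4=0 r5=15 r6=3
PC=2  ori   r1, r6, 11       | r0=0 r1=11 r2=8 r3=11 r4=0 r5=15 r6=3
PC=3  bne  r4, r1, L8        | r0=0 r1=11 r2=8 r3=11 r4=0 r5=15 r6=3  [TAKEN]
PC=4  and  r1, r3, r3        | r0=0 r1=11 r2=8 r3=11 r4=0 r5=15 r6=3
PC=8  and  r3, r1, r5        | r0=0 r1=11 r2=8 r3=11 r4=0 r5=15 r6=3
PC=9  add  r1, r0, r3        | r0=0 r1=11 r2=8 r3=11 r4=0 r5=15 r6=3
PC=10 ori   r2, r2, 1        | r0=0 r1=11 r2=9 r3=11 r4=0 r5=15 r6=3
PC=11 nor  r0, r4, r0        | r0=0 r1=11 r2=9 r3=11 r4=0 r5=15 r6=3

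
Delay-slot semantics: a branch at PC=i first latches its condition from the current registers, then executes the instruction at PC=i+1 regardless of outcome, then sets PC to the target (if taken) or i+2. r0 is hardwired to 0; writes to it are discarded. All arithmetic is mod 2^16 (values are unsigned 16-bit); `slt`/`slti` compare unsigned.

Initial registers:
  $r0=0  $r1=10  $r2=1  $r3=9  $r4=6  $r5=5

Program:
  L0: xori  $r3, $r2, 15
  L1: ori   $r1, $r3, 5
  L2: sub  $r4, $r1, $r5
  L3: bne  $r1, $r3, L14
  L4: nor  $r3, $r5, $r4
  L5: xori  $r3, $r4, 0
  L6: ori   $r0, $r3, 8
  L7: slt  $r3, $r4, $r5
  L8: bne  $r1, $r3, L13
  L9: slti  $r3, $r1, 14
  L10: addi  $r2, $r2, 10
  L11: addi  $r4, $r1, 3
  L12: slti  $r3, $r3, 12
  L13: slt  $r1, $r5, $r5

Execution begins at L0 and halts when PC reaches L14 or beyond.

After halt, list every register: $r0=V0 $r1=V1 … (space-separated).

$r0=0 $r1=15 $r2=1 $r3=65520 $r4=10 $r5=5

PC=0  xori  $r3, $r2, 15     | $r0=0 $r1=10 $r2=1 $r3=14 $r4=6 $r5=5
PC=1  ori   $r1, $r3, 5      | $r0=0 $r1=15 $r2=1 $r3=14 $r4=6 $r5=5
PC=2  sub  $r4, $r1, $r5     | $r0=0 $r1=15 $r2=1 $r3=14 $r4=10 $r5=5
PC=3  bne  $r1, $r3, L14     | $r0=0 $r1=15 $r2=1 $r3=14 $r4=10 $r5=5  [TAKEN]
PC=4  nor  $r3, $r5, $r4     | $r0=0 $r1=15 $r2=1 $r3=65520 $r4=10 $r5=5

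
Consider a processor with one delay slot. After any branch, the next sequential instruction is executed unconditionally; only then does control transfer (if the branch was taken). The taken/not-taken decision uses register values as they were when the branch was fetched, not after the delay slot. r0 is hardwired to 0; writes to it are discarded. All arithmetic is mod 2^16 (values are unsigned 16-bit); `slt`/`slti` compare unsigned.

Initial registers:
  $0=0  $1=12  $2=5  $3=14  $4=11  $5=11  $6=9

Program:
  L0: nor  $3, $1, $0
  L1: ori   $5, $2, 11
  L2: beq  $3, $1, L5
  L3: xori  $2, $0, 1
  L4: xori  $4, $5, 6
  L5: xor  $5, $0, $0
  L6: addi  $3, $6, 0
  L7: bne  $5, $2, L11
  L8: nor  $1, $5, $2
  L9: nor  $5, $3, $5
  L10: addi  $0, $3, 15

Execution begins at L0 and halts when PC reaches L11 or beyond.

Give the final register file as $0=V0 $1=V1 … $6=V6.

$0=0 $1=65534 $2=1 $3=9 $4=9 $5=0 $6=9

PC=0  nor  $3, $1, $0        | $0=0 $1=12 $2=5 $3=65523 $4=11 $5=11 $6=9
PC=1  ori   $5, $2, 11       | $0=0 $1=12 $2=5 $3=65523 $4=11 $5=15 $6=9
PC=2  beq  $3, $1, L5        | $0=0 $1=12 $2=5 $3=65523 $4=11 $5=15 $6=9  [not taken]
PC=3  xori  $2, $0, 1        | $0=0 $1=12 $2=1 $3=65523 $4=11 $5=15 $6=9
PC=4  xori  $4, $5, 6        | $0=0 $1=12 $2=1 $3=65523 $4=9 $5=15 $6=9
PC=5  xor  $5, $0, $0        | $0=0 $1=12 $2=1 $3=65523 $4=9 $5=0 $6=9
PC=6  addi  $3, $6, 0        | $0=0 $1=12 $2=1 $3=9 $4=9 $5=0 $6=9
PC=7  bne  $5, $2, L11       | $0=0 $1=12 $2=1 $3=9 $4=9 $5=0 $6=9  [TAKEN]
PC=8  nor  $1, $5, $2        | $0=0 $1=65534 $2=1 $3=9 $4=9 $5=0 $6=9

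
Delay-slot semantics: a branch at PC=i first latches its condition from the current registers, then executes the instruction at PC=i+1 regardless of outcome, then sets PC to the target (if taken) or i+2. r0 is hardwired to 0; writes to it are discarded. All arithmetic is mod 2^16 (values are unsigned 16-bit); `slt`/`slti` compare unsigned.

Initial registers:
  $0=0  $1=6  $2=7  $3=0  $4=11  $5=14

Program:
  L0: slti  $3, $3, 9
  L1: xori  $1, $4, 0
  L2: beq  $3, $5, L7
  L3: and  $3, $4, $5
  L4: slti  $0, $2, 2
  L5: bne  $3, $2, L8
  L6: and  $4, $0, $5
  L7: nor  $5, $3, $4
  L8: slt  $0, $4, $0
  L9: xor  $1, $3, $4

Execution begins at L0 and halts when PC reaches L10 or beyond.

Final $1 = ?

10

PC=0  slti  $3, $3, 9        | $0=0 $1=6 $2=7 $3=1 $4=11 $5=14
PC=1  xori  $1, $4, 0        | $0=0 $1=11 $2=7 $3=1 $4=11 $5=14
PC=2  beq  $3, $5, L7        | $0=0 $1=11 $2=7 $3=1 $4=11 $5=14  [not taken]
PC=3  and  $3, $4, $5        | $0=0 $1=11 $2=7 $3=10 $4=11 $5=14
PC=4  slti  $0, $2, 2        | $0=0 $1=11 $2=7 $3=10 $4=11 $5=14
PC=5  bne  $3, $2, L8        | $0=0 $1=11 $2=7 $3=10 $4=11 $5=14  [TAKEN]
PC=6  and  $4, $0, $5        | $0=0 $1=11 $2=7 $3=10 $4=0 $5=14
PC=8  slt  $0, $4, $0        | $0=0 $1=11 $2=7 $3=10 $4=0 $5=14
PC=9  xor  $1, $3, $4        | $0=0 $1=10 $2=7 $3=10 $4=0 $5=14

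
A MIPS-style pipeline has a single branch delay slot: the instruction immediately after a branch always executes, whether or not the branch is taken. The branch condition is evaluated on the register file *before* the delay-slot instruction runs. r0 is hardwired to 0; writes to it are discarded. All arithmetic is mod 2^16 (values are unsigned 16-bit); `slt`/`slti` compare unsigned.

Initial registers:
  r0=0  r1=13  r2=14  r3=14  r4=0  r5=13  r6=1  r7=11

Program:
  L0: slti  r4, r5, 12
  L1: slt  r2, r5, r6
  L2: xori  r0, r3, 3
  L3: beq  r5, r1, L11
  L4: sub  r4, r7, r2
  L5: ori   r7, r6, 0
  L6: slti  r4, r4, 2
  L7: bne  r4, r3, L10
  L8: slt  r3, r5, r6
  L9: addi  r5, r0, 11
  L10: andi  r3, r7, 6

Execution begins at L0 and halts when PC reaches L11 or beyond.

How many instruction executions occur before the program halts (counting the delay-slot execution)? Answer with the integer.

[0] slti  r4, r5, 12  →  {r0:0, r1:13, r2:14, r3:14, r4:0, r5:13, r6:1, r7:11}
[1] slt  r2, r5, r6  →  {r0:0, r1:13, r2:0, r3:14, r4:0, r5:13, r6:1, r7:11}
[2] xori  r0, r3, 3  →  {r0:0, r1:13, r2:0, r3:14, r4:0, r5:13, r6:1, r7:11}
[3] beq  r5, r1, L11  →  {r0:0, r1:13, r2:0, r3:14, r4:0, r5:13, r6:1, r7:11}  ⟨branch taken⟩
[4] sub  r4, r7, r2  →  {r0:0, r1:13, r2:0, r3:14, r4:11, r5:13, r6:1, r7:11}

5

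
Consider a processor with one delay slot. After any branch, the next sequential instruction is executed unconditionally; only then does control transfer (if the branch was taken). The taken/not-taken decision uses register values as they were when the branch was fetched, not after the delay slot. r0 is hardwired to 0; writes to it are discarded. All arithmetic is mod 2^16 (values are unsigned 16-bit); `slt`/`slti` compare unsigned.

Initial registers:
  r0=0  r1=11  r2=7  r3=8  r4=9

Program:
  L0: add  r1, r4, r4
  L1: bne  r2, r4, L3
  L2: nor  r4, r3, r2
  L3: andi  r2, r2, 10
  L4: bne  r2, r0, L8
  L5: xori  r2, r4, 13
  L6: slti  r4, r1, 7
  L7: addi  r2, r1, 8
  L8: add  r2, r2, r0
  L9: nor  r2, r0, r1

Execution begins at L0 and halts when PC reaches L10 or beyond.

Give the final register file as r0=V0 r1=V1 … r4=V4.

  step pc=0: add  r1, r4, r4  regs=(0,18,7,8,9)
  step pc=1: bne  r2, r4, L3  cond=T  regs=(0,18,7,8,9)
  step pc=2: nor  r4, r3, r2  regs=(0,18,7,8,65520)
  step pc=3: andi  r2, r2, 10  regs=(0,18,2,8,65520)
  step pc=4: bne  r2, r0, L8  cond=T  regs=(0,18,2,8,65520)
  step pc=5: xori  r2, r4, 13  regs=(0,18,65533,8,65520)
  step pc=8: add  r2, r2, r0  regs=(0,18,65533,8,65520)
  step pc=9: nor  r2, r0, r1  regs=(0,18,65517,8,65520)

r0=0 r1=18 r2=65517 r3=8 r4=65520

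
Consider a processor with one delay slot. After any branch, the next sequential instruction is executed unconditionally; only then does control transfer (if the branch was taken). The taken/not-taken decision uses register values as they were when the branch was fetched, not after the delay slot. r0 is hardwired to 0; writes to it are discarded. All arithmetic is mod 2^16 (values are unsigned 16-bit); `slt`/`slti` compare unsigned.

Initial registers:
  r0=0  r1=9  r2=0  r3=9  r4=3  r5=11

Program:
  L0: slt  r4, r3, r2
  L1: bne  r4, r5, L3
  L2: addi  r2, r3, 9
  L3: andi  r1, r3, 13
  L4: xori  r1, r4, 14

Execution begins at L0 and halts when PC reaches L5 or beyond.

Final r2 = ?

18

  step pc=0: slt  r4, r3, r2  regs=(0,9,0,9,0,11)
  step pc=1: bne  r4, r5, L3  cond=T  regs=(0,9,0,9,0,11)
  step pc=2: addi  r2, r3, 9  regs=(0,9,18,9,0,11)
  step pc=3: andi  r1, r3, 13  regs=(0,9,18,9,0,11)
  step pc=4: xori  r1, r4, 14  regs=(0,14,18,9,0,11)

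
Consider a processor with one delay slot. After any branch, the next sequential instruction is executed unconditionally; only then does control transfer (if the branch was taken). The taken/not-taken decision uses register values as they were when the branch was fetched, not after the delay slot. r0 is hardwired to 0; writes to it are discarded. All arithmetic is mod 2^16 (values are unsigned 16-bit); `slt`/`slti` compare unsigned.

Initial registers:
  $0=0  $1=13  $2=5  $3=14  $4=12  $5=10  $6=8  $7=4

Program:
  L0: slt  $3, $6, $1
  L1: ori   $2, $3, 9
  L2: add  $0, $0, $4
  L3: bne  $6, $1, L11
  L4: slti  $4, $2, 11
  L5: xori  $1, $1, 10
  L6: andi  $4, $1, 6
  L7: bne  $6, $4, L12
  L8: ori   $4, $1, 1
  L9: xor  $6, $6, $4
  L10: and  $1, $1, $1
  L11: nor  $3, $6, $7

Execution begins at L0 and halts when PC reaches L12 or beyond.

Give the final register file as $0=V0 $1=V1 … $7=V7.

$0=0 $1=13 $2=9 $3=65523 $4=1 $5=10 $6=8 $7=4

  step pc=0: slt  $3, $6, $1  regs=(0,13,5,1,12,10,8,4)
  step pc=1: ori   $2, $3, 9  regs=(0,13,9,1,12,10,8,4)
  step pc=2: add  $0, $0, $4  regs=(0,13,9,1,12,10,8,4)
  step pc=3: bne  $6, $1, L11  cond=T  regs=(0,13,9,1,12,10,8,4)
  step pc=4: slti  $4, $2, 11  regs=(0,13,9,1,1,10,8,4)
  step pc=11: nor  $3, $6, $7  regs=(0,13,9,65523,1,10,8,4)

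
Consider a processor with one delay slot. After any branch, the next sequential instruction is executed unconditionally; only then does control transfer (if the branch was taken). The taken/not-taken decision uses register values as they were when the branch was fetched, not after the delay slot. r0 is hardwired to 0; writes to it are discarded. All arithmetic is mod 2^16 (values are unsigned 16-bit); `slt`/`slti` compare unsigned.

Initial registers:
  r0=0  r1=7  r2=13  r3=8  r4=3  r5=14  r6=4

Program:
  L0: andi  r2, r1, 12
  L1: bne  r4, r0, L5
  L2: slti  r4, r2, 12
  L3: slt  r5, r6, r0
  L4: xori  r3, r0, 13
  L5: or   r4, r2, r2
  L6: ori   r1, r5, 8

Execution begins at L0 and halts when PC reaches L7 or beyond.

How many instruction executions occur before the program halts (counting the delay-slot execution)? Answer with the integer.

PC=0  andi  r2, r1, 12       | r0=0 r1=7 r2=4 r3=8 r4=3 r5=14 r6=4
PC=1  bne  r4, r0, L5        | r0=0 r1=7 r2=4 r3=8 r4=3 r5=14 r6=4  [TAKEN]
PC=2  slti  r4, r2, 12       | r0=0 r1=7 r2=4 r3=8 r4=1 r5=14 r6=4
PC=5  or   r4, r2, r2        | r0=0 r1=7 r2=4 r3=8 r4=4 r5=14 r6=4
PC=6  ori   r1, r5, 8        | r0=0 r1=14 r2=4 r3=8 r4=4 r5=14 r6=4

5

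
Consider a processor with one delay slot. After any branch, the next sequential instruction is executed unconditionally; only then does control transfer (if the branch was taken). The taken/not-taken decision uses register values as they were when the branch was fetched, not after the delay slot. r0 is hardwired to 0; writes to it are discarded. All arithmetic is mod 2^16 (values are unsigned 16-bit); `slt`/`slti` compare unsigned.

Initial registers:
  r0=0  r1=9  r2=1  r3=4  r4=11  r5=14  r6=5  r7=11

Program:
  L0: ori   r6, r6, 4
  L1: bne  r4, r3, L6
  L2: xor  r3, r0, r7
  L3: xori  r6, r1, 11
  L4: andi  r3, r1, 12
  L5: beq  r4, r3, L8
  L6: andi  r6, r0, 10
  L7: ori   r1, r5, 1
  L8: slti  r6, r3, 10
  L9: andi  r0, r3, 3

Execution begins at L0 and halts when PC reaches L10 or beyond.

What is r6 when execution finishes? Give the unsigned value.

  step pc=0: ori   r6, r6, 4  regs=(0,9,1,4,11,14,5,11)
  step pc=1: bne  r4, r3, L6  cond=T  regs=(0,9,1,4,11,14,5,11)
  step pc=2: xor  r3, r0, r7  regs=(0,9,1,11,11,14,5,11)
  step pc=6: andi  r6, r0, 10  regs=(0,9,1,11,11,14,0,11)
  step pc=7: ori   r1, r5, 1  regs=(0,15,1,11,11,14,0,11)
  step pc=8: slti  r6, r3, 10  regs=(0,15,1,11,11,14,0,11)
  step pc=9: andi  r0, r3, 3  regs=(0,15,1,11,11,14,0,11)

0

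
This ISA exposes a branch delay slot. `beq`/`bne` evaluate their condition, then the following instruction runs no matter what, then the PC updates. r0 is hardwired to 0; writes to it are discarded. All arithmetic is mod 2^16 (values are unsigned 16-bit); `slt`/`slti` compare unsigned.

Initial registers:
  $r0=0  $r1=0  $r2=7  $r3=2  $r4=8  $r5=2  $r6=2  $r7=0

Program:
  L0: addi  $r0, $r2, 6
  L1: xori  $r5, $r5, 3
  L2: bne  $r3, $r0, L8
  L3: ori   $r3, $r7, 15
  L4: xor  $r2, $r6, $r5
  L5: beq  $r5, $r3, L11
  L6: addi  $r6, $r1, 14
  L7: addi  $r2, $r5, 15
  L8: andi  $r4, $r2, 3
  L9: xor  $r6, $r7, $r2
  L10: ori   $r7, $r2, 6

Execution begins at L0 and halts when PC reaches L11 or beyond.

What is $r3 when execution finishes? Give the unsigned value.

15

  step pc=0: addi  $r0, $r2, 6  regs=(0,0,7,2,8,2,2,0)
  step pc=1: xori  $r5, $r5, 3  regs=(0,0,7,2,8,1,2,0)
  step pc=2: bne  $r3, $r0, L8  cond=T  regs=(0,0,7,2,8,1,2,0)
  step pc=3: ori   $r3, $r7, 15  regs=(0,0,7,15,8,1,2,0)
  step pc=8: andi  $r4, $r2, 3  regs=(0,0,7,15,3,1,2,0)
  step pc=9: xor  $r6, $r7, $r2  regs=(0,0,7,15,3,1,7,0)
  step pc=10: ori   $r7, $r2, 6  regs=(0,0,7,15,3,1,7,7)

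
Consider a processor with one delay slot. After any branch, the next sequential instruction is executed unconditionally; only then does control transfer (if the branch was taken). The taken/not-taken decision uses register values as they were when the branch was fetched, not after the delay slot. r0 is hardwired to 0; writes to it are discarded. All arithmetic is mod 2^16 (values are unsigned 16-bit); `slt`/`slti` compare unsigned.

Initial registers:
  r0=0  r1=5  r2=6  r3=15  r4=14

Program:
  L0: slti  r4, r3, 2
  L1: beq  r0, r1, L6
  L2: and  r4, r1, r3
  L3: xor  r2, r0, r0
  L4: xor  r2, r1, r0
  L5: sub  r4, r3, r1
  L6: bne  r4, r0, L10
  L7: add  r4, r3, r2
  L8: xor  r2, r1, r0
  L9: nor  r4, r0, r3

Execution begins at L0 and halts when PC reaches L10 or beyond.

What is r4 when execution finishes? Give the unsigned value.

20

PC=0  slti  r4, r3, 2        | r0=0 r1=5 r2=6 r3=15 r4=0
PC=1  beq  r0, r1, L6        | r0=0 r1=5 r2=6 r3=15 r4=0  [not taken]
PC=2  and  r4, r1, r3        | r0=0 r1=5 r2=6 r3=15 r4=5
PC=3  xor  r2, r0, r0        | r0=0 r1=5 r2=0 r3=15 r4=5
PC=4  xor  r2, r1, r0        | r0=0 r1=5 r2=5 r3=15 r4=5
PC=5  sub  r4, r3, r1        | r0=0 r1=5 r2=5 r3=15 r4=10
PC=6  bne  r4, r0, L10       | r0=0 r1=5 r2=5 r3=15 r4=10  [TAKEN]
PC=7  add  r4, r3, r2        | r0=0 r1=5 r2=5 r3=15 r4=20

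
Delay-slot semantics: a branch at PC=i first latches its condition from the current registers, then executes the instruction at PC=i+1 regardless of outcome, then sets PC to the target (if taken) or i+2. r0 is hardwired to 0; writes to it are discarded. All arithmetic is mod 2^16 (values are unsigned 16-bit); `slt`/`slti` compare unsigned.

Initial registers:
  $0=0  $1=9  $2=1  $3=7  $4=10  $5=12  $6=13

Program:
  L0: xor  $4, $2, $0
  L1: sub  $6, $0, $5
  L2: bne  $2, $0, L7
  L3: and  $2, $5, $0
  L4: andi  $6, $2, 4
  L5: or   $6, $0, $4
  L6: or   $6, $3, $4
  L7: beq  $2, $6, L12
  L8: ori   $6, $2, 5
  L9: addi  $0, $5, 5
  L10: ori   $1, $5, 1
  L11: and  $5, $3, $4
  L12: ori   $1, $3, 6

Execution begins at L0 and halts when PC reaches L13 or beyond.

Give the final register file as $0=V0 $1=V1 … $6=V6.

[0] xor  $4, $2, $0  →  {$0:0, $1:9, $2:1, $3:7, $4:1, $5:12, $6:13}
[1] sub  $6, $0, $5  →  {$0:0, $1:9, $2:1, $3:7, $4:1, $5:12, $6:65524}
[2] bne  $2, $0, L7  →  {$0:0, $1:9, $2:1, $3:7, $4:1, $5:12, $6:65524}  ⟨branch taken⟩
[3] and  $2, $5, $0  →  {$0:0, $1:9, $2:0, $3:7, $4:1, $5:12, $6:65524}
[7] beq  $2, $6, L12  →  {$0:0, $1:9, $2:0, $3:7, $4:1, $5:12, $6:65524}  ⟨branch fallthrough⟩
[8] ori   $6, $2, 5  →  {$0:0, $1:9, $2:0, $3:7, $4:1, $5:12, $6:5}
[9] addi  $0, $5, 5  →  {$0:0, $1:9, $2:0, $3:7, $4:1, $5:12, $6:5}
[10] ori   $1, $5, 1  →  {$0:0, $1:13, $2:0, $3:7, $4:1, $5:12, $6:5}
[11] and  $5, $3, $4  →  {$0:0, $1:13, $2:0, $3:7, $4:1, $5:1, $6:5}
[12] ori   $1, $3, 6  →  {$0:0, $1:7, $2:0, $3:7, $4:1, $5:1, $6:5}

$0=0 $1=7 $2=0 $3=7 $4=1 $5=1 $6=5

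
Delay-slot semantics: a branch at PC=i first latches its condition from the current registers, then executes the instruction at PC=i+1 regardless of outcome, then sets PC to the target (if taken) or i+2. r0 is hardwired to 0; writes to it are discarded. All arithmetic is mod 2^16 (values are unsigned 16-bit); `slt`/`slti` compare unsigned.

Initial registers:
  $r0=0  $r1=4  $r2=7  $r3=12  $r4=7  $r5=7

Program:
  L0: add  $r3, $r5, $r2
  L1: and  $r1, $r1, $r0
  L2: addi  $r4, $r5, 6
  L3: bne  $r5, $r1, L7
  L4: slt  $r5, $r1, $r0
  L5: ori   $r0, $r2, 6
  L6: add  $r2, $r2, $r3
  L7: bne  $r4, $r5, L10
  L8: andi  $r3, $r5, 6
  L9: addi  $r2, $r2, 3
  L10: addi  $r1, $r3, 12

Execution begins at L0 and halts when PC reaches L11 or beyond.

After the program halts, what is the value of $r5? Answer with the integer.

0

[0] add  $r3, $r5, $r2  →  {$r0:0, $r1:4, $r2:7, $r3:14, $r4:7, $r5:7}
[1] and  $r1, $r1, $r0  →  {$r0:0, $r1:0, $r2:7, $r3:14, $r4:7, $r5:7}
[2] addi  $r4, $r5, 6  →  {$r0:0, $r1:0, $r2:7, $r3:14, $r4:13, $r5:7}
[3] bne  $r5, $r1, L7  →  {$r0:0, $r1:0, $r2:7, $r3:14, $r4:13, $r5:7}  ⟨branch taken⟩
[4] slt  $r5, $r1, $r0  →  {$r0:0, $r1:0, $r2:7, $r3:14, $r4:13, $r5:0}
[7] bne  $r4, $r5, L10  →  {$r0:0, $r1:0, $r2:7, $r3:14, $r4:13, $r5:0}  ⟨branch taken⟩
[8] andi  $r3, $r5, 6  →  {$r0:0, $r1:0, $r2:7, $r3:0, $r4:13, $r5:0}
[10] addi  $r1, $r3, 12  →  {$r0:0, $r1:12, $r2:7, $r3:0, $r4:13, $r5:0}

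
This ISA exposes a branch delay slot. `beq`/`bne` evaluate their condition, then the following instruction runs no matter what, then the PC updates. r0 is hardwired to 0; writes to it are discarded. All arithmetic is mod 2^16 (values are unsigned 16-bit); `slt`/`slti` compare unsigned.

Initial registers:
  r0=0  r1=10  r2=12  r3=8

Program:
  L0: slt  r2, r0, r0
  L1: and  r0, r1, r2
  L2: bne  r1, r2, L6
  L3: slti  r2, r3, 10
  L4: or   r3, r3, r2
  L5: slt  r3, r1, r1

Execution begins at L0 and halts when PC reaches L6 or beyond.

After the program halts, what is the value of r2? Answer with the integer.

1

PC=0  slt  r2, r0, r0        | r0=0 r1=10 r2=0 r3=8
PC=1  and  r0, r1, r2        | r0=0 r1=10 r2=0 r3=8
PC=2  bne  r1, r2, L6        | r0=0 r1=10 r2=0 r3=8  [TAKEN]
PC=3  slti  r2, r3, 10       | r0=0 r1=10 r2=1 r3=8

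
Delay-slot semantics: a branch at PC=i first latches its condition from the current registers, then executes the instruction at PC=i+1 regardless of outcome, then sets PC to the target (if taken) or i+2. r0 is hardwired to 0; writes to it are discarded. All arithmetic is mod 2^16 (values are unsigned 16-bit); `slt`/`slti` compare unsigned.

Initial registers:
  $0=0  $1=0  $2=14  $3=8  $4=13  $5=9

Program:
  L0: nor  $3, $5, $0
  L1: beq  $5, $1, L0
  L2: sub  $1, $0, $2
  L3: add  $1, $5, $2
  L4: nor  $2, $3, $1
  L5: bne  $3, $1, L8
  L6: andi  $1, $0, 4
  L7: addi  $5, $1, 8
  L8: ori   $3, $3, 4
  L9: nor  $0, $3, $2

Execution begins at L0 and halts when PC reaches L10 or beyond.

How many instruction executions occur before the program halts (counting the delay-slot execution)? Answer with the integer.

#0 nor  $3, $5, $0 ; 0/0/14/65526/13/9
#1 beq  $5, $1, L0 ; 0/0/14/65526/13/9 ; →fallthru
#2 sub  $1, $0, $2 ; 0/65522/14/65526/13/9
#3 add  $1, $5, $2 ; 0/23/14/65526/13/9
#4 nor  $2, $3, $1 ; 0/23/8/65526/13/9
#5 bne  $3, $1, L8 ; 0/23/8/65526/13/9 ; →target
#6 andi  $1, $0, 4 ; 0/0/8/65526/13/9
#8 ori   $3, $3, 4 ; 0/0/8/65526/13/9
#9 nor  $0, $3, $2 ; 0/0/8/65526/13/9

9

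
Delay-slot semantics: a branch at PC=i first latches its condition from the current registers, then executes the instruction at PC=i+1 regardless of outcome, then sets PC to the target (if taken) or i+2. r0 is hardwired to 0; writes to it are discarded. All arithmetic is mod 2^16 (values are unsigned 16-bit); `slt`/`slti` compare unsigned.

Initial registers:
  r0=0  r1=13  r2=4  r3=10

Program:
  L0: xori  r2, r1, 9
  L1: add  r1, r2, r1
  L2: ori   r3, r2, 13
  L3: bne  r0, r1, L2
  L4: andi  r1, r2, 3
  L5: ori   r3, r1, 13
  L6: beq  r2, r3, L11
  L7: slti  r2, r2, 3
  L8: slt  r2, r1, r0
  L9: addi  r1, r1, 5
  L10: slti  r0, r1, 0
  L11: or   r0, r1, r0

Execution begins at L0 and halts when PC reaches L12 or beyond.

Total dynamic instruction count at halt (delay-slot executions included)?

PC=0  xori  r2, r1, 9        | r0=0 r1=13 r2=4 r3=10
PC=1  add  r1, r2, r1        | r0=0 r1=17 r2=4 r3=10
PC=2  ori   r3, r2, 13       | r0=0 r1=17 r2=4 r3=13
PC=3  bne  r0, r1, L2        | r0=0 r1=17 r2=4 r3=13  [TAKEN]
PC=4  andi  r1, r2, 3        | r0=0 r1=0 r2=4 r3=13
PC=2  ori   r3, r2, 13       | r0=0 r1=0 r2=4 r3=13
PC=3  bne  r0, r1, L2        | r0=0 r1=0 r2=4 r3=13  [not taken]
PC=4  andi  r1, r2, 3        | r0=0 r1=0 r2=4 r3=13
PC=5  ori   r3, r1, 13       | r0=0 r1=0 r2=4 r3=13
PC=6  beq  r2, r3, L11       | r0=0 r1=0 r2=4 r3=13  [not taken]
PC=7  slti  r2, r2, 3        | r0=0 r1=0 r2=0 r3=13
PC=8  slt  r2, r1, r0        | r0=0 r1=0 r2=0 r3=13
PC=9  addi  r1, r1, 5        | r0=0 r1=5 r2=0 r3=13
PC=10 slti  r0, r1, 0        | r0=0 r1=5 r2=0 r3=13
PC=11 or   r0, r1, r0        | r0=0 r1=5 r2=0 r3=13

15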